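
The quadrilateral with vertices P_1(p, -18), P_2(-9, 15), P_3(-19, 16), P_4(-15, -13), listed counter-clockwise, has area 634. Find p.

Write out the shoelace sum; only the two edges meeting at P_1 involve p:
2·Area = [((-15)·(-18) − p·(-13)) + (p·15 − (-9)·(-18))] + 628
       = 28·p + 736 = 1268
⇒ p = 19.

19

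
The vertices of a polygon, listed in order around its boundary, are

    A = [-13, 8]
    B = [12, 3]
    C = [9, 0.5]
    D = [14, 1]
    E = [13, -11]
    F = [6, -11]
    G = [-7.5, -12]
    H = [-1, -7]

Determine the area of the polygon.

Σ = (-135) + (-21) + (2) + (-167) + (-77) + (-154.5) + (40.5) + (-99) = -611
Area = |Σ|/2 = 305.5.

305.5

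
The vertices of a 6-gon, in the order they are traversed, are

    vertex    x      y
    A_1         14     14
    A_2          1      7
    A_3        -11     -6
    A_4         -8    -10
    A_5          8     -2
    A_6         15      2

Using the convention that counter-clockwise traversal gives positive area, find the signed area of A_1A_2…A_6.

270.5

Apply the surveyor's formula: 2A = Σ (x_i·y_{i+1} − x_{i+1}·y_i), indices taken mod 6.
Σ = (84) + (71) + (62) + (96) + (46) + (182) = 541
Signed area = Σ/2 = 270.5 (positive ⇒ counter-clockwise traversal).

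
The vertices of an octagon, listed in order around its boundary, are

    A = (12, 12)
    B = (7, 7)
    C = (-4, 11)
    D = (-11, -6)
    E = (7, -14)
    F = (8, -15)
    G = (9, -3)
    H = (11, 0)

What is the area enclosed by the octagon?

Σ = (0) + (105) + (145) + (196) + (7) + (111) + (33) + (132) = 729
Area = |Σ|/2 = 364.5.

364.5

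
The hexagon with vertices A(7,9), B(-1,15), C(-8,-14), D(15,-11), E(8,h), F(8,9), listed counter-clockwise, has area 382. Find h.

Write out the shoelace sum; only the two edges meeting at E involve h:
2·Area = [(15·h − 8·(-11)) + (8·9 − 8·h)] + 555
       = 7·h + 715 = 764
⇒ h = 7.

7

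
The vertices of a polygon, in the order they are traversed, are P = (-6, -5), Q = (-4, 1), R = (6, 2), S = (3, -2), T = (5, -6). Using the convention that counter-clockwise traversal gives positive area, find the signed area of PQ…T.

-63.5

Cross-terms: -26, -14, -18, -8, -61  ⇒  Σ = -127
Signed area = Σ/2 = -63.5 (negative ⇒ clockwise traversal).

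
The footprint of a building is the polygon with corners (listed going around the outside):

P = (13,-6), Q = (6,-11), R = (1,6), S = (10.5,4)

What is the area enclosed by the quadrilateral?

117

Apply Gauss's area formula: 2A = Σ (x_i·y_{i+1} − x_{i+1}·y_i), indices taken mod 4.
Cross-terms: -107, 47, -59, -115  ⇒  Σ = -234
Area = |Σ|/2 = 117.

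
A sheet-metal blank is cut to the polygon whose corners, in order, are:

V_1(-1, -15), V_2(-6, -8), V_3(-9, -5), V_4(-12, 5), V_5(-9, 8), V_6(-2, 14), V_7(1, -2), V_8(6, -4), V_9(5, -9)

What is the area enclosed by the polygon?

Cross-terms: -82, -42, -105, -51, -110, -10, 8, -34, -84  ⇒  Σ = -510
Area = |Σ|/2 = 255.

255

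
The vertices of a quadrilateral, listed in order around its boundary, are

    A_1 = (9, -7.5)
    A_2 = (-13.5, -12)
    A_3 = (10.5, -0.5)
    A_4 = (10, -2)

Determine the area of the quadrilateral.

Apply Gauss's area formula: 2A = Σ (x_i·y_{i+1} − x_{i+1}·y_i), indices taken mod 4.
A_1→A_2: (9)(-12) − (-13.5)(-7.5) = -209.25
A_2→A_3: (-13.5)(-0.5) − (10.5)(-12) = 132.75
A_3→A_4: (10.5)(-2) − (10)(-0.5) = -16
A_4→A_1: (10)(-7.5) − (9)(-2) = -57
Σ = -149.5
Area = |Σ|/2 = 74.75.

74.75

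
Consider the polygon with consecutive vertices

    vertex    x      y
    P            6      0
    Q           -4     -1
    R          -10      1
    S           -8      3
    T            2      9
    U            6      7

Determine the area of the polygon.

101

Apply the surveyor's formula: 2A = Σ (x_i·y_{i+1} − x_{i+1}·y_i), indices taken mod 6.
Σ = (-6) + (-14) + (-22) + (-78) + (-40) + (-42) = -202
Area = |Σ|/2 = 101.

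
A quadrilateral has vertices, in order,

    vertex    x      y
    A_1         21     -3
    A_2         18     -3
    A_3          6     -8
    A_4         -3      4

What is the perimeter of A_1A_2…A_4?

|A_1A_2| = √((-3)² + (0)²) = √9 = 3
|A_2A_3| = √((-12)² + (-5)²) = √169 = 13
|A_3A_4| = √((-9)² + (12)²) = √225 = 15
|A_4A_1| = √((24)² + (-7)²) = √625 = 25
Perimeter = 3 + 13 + 15 + 25 = 56.

56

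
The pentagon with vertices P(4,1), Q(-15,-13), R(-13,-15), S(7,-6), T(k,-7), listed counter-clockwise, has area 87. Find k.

Write out the shoelace sum; only the two edges meeting at T involve k:
2·Area = [(7·(-7) − k·(-6)) + (k·1 − 4·(-7))] + 202
       = 7·k + 181 = 174
⇒ k = -1.

-1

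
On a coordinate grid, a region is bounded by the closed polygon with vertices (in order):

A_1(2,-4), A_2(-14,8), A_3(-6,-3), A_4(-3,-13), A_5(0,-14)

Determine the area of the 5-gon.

Apply the shoelace formula: 2A = Σ (x_i·y_{i+1} − x_{i+1}·y_i), indices taken mod 5.
Σ = (-40) + (90) + (69) + (42) + (28) = 189
Area = |Σ|/2 = 94.5.

94.5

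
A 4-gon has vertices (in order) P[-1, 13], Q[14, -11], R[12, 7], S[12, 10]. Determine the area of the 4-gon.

Apply the shoelace formula: 2A = Σ (x_i·y_{i+1} − x_{i+1}·y_i), indices taken mod 4.
Σ = (-171) + (230) + (36) + (166) = 261
Area = |Σ|/2 = 130.5.

130.5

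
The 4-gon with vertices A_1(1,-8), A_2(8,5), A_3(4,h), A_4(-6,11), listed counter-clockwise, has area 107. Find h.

The doubled signed area Σ (x_i y_{i+1} − x_{i+1} y_i) is linear in h.
With h=0 it equals 130; the coefficient of h is 14 (from the two edges through A_3).
So 14·h + 130 = 2·107 = 214 ⇒ h = 6.

6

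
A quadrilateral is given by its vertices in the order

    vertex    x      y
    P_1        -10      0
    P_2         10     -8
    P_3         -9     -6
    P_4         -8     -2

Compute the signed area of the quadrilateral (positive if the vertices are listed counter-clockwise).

Apply the surveyor's formula: 2A = Σ (x_i·y_{i+1} − x_{i+1}·y_i), indices taken mod 4.
Σ = (80) + (-132) + (-30) + (-20) = -102
Signed area = Σ/2 = -51 (negative ⇒ clockwise traversal).

-51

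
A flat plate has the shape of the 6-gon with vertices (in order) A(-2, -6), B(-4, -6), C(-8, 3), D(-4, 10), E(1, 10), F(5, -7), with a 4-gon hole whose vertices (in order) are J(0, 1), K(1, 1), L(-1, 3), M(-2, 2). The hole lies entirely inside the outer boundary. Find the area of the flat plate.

143

Outer boundary:
Apply Gauss's area formula: 2A = Σ (x_i·y_{i+1} − x_{i+1}·y_i), indices taken mod 6.
A→B: (-2)(-6) − (-4)(-6) = -12
B→C: (-4)(3) − (-8)(-6) = -60
C→D: (-8)(10) − (-4)(3) = -68
D→E: (-4)(10) − (1)(10) = -50
E→F: (1)(-7) − (5)(10) = -57
F→A: (5)(-6) − (-2)(-7) = -44
Σ = -291
Area = |Σ|/2 = 145.5.
Hole:
Apply the surveyor's formula: 2A = Σ (x_i·y_{i+1} − x_{i+1}·y_i), indices taken mod 4.
Σ = (-1) + (4) + (4) + (-2) = 5
Area = |Σ|/2 = 2.5.
Net area = 145.5 − 2.5 = 143.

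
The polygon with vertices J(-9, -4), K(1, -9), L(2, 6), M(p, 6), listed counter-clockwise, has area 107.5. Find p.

Write out the shoelace sum; only the two edges meeting at M involve p:
2·Area = [(2·6 − p·6) + (p·(-4) − (-9)·6)] + 109
       = -10·p + 175 = 215
⇒ p = -4.

-4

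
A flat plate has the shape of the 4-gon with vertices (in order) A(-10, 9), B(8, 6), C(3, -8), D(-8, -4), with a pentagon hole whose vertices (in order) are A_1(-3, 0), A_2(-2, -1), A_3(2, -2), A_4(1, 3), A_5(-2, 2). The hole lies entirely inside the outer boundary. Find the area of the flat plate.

Outer boundary:
Apply Gauss's area formula: 2A = Σ (x_i·y_{i+1} − x_{i+1}·y_i), indices taken mod 4.
A→B: (-10)(6) − (8)(9) = -132
B→C: (8)(-8) − (3)(6) = -82
C→D: (3)(-4) − (-8)(-8) = -76
D→A: (-8)(9) − (-10)(-4) = -112
Σ = -402
Area = |Σ|/2 = 201.
Hole:
Apply the surveyor's formula: 2A = Σ (x_i·y_{i+1} − x_{i+1}·y_i), indices taken mod 5.
Cross-terms: 3, 6, 8, 8, 6  ⇒  Σ = 31
Area = |Σ|/2 = 15.5.
Net area = 201 − 15.5 = 185.5.

185.5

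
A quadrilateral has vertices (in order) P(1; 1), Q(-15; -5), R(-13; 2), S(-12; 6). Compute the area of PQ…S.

Apply the shoelace (surveyor's) formula: 2A = Σ (x_i·y_{i+1} − x_{i+1}·y_i), indices taken mod 4.
Cross-terms: 10, -95, -54, -18  ⇒  Σ = -157
Area = |Σ|/2 = 78.5.

78.5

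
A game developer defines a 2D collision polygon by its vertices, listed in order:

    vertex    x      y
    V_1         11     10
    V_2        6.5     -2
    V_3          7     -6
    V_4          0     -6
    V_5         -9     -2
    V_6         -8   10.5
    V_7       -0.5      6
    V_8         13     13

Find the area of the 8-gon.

Cross-terms: -87, -25, -42, -54, -110.5, -42.75, -84.5, -13  ⇒  Σ = -458.75
Area = |Σ|/2 = 229.375.

229.375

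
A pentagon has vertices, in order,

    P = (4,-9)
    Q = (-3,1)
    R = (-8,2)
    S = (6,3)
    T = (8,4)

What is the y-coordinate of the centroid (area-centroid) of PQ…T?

Apply the surveyor's formula. First the cross-terms c_i = x_i·y_{i+1} − x_{i+1}·y_i:
  -23, 2, -36, 0, -88  ⇒  2A = -145, A = -72.5.
Then Σ (y_i + y_{i+1})·c_i = 450, so ȳ = 450 / (6·(-72.5)) = -30/29.

-30/29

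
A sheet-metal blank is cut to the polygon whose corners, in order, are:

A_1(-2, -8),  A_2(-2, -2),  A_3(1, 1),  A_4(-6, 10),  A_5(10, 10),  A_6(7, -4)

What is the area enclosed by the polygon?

Σ = (-12) + (0) + (16) + (-160) + (-110) + (-64) = -330
Area = |Σ|/2 = 165.

165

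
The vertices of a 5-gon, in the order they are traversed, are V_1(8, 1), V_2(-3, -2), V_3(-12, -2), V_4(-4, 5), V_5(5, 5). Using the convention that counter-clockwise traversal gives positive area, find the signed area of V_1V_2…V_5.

-89.5

Apply the shoelace (surveyor's) formula: 2A = Σ (x_i·y_{i+1} − x_{i+1}·y_i), indices taken mod 5.
Σ = (-13) + (-18) + (-68) + (-45) + (-35) = -179
Signed area = Σ/2 = -89.5 (negative ⇒ clockwise traversal).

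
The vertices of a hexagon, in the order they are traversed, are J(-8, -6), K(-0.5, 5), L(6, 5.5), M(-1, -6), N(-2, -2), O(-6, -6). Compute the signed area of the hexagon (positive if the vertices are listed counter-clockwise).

Σ = (-43) + (-32.75) + (-30.5) + (-10) + (0) + (-12) = -128.25
Signed area = Σ/2 = -64.125 (negative ⇒ clockwise traversal).

-64.125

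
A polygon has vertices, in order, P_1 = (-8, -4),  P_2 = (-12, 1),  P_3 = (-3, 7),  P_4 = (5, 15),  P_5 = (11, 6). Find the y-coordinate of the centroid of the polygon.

Apply the shoelace formula. First the cross-terms c_i = x_i·y_{i+1} − x_{i+1}·y_i:
  -56, -81, -80, -135, 4  ⇒  2A = -348, A = -174.
Then Σ (y_i + y_{i+1})·c_i = -5067, so ȳ = -5067 / (6·(-174)) = 563/116.

563/116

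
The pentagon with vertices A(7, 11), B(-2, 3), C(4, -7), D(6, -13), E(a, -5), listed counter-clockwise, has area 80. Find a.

5

Write out the shoelace sum; only the two edges meeting at E involve a:
2·Area = [(6·(-5) − a·(-13)) + (a·11 − 7·(-5))] + 35
       = 24·a + 40 = 160
⇒ a = 5.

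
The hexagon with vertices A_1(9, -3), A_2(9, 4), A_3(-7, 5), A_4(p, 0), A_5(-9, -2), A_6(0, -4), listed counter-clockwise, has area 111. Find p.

The doubled signed area Σ (x_i y_{i+1} − x_{i+1} y_i) is linear in p.
With p=0 it equals 208; the coefficient of p is -7 (from the two edges through A_4).
So -7·p + 208 = 2·111 = 222 ⇒ p = -2.

-2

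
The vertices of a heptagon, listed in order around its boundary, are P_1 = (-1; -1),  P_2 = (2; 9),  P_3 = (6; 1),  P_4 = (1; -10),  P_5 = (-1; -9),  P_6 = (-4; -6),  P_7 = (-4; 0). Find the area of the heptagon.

94.5

Σ = (-7) + (-52) + (-61) + (-19) + (-30) + (-24) + (4) = -189
Area = |Σ|/2 = 94.5.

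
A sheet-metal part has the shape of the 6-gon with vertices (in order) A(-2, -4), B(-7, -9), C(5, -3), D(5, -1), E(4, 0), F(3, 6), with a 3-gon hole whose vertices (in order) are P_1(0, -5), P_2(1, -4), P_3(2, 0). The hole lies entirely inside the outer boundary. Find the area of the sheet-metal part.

Outer boundary:
Apply the shoelace (surveyor's) formula: 2A = Σ (x_i·y_{i+1} − x_{i+1}·y_i), indices taken mod 6.
A→B: (-2)(-9) − (-7)(-4) = -10
B→C: (-7)(-3) − (5)(-9) = 66
C→D: (5)(-1) − (5)(-3) = 10
D→E: (5)(0) − (4)(-1) = 4
E→F: (4)(6) − (3)(0) = 24
F→A: (3)(-4) − (-2)(6) = 0
Σ = 94
Area = |Σ|/2 = 47.
Hole:
Apply the surveyor's formula: 2A = Σ (x_i·y_{i+1} − x_{i+1}·y_i), indices taken mod 3.
Σ = (5) + (8) + (-10) = 3
Area = |Σ|/2 = 1.5.
Net area = 47 − 1.5 = 45.5.

45.5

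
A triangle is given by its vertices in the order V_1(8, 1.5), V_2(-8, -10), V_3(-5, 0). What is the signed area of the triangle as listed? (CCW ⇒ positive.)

Apply Gauss's area formula: 2A = Σ (x_i·y_{i+1} − x_{i+1}·y_i), indices taken mod 3.
Σ = (-68) + (-50) + (-7.5) = -125.5
Signed area = Σ/2 = -62.75 (negative ⇒ clockwise traversal).

-62.75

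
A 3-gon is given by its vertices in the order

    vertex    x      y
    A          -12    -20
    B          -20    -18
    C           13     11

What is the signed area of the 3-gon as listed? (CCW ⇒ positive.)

Apply Gauss's area formula: 2A = Σ (x_i·y_{i+1} − x_{i+1}·y_i), indices taken mod 3.
Σ = (-184) + (14) + (-128) = -298
Signed area = Σ/2 = -149 (negative ⇒ clockwise traversal).

-149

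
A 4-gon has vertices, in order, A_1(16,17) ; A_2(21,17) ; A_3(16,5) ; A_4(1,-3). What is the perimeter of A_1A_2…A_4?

|A_1A_2| = √((5)² + (0)²) = √25 = 5
|A_2A_3| = √((-5)² + (-12)²) = √169 = 13
|A_3A_4| = √((-15)² + (-8)²) = √289 = 17
|A_4A_1| = √((15)² + (20)²) = √625 = 25
Perimeter = 5 + 13 + 17 + 25 = 60.

60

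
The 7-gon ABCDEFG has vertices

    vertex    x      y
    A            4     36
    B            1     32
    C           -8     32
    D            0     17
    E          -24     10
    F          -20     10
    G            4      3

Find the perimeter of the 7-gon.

|AB| = √((-3)² + (-4)²) = √25 = 5
|BC| = √((-9)² + (0)²) = √81 = 9
|CD| = √((8)² + (-15)²) = √289 = 17
|DE| = √((-24)² + (-7)²) = √625 = 25
|EF| = √((4)² + (0)²) = √16 = 4
|FG| = √((24)² + (-7)²) = √625 = 25
|GA| = √((0)² + (33)²) = √1089 = 33
Perimeter = 5 + 9 + 17 + 25 + 4 + 25 + 33 = 118.

118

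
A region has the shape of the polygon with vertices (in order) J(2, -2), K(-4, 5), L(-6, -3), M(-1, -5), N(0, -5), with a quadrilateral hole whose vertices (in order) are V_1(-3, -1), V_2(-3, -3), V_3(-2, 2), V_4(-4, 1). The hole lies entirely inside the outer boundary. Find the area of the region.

39.5

Outer boundary:
Σ = (2) + (42) + (27) + (5) + (10) = 86
Area = |Σ|/2 = 43.
Hole:
Apply Gauss's area formula: 2A = Σ (x_i·y_{i+1} − x_{i+1}·y_i), indices taken mod 4.
Σ = (6) + (-12) + (6) + (7) = 7
Area = |Σ|/2 = 3.5.
Net area = 43 − 3.5 = 39.5.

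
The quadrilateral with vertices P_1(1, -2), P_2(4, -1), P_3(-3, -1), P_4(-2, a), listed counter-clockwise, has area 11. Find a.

-5

Write out the shoelace sum; only the two edges meeting at P_4 involve a:
2·Area = [((-3)·a − (-2)·(-1)) + ((-2)·(-2) − 1·a)] + 0
       = -4·a + 2 = 22
⇒ a = -5.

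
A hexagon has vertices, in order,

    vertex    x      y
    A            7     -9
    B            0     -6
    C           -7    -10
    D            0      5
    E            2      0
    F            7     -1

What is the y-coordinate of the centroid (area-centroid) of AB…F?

-39/11

Apply the shoelace formula. First the cross-terms c_i = x_i·y_{i+1} − x_{i+1}·y_i:
  -42, -42, -35, -10, -2, -56  ⇒  2A = -187, A = -93.5.
Then Σ (y_i + y_{i+1})·c_i = 1989, so ȳ = 1989 / (6·(-93.5)) = -39/11.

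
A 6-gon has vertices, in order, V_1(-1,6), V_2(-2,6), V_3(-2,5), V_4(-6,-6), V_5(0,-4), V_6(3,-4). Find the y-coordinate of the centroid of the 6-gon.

Apply the shoelace formula. First the cross-terms c_i = x_i·y_{i+1} − x_{i+1}·y_i:
  6, 2, 42, 24, 12, 14  ⇒  2A = 100, A = 50.
Then Σ (y_i + y_{i+1})·c_i = -256, so ȳ = -256 / (6·50) = -64/75.

-64/75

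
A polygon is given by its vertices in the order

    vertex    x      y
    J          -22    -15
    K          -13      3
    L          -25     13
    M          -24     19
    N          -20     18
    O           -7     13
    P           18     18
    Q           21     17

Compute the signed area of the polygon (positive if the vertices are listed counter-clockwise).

Σ = (-261) + (-94) + (-163) + (-52) + (-134) + (-360) + (-72) + (59) = -1077
Signed area = Σ/2 = -538.5 (negative ⇒ clockwise traversal).

-538.5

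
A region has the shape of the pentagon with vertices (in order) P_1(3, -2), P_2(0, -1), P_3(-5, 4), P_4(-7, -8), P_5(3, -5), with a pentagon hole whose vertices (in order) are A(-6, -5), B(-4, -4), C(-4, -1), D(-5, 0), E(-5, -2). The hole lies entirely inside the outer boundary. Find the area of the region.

59

Outer boundary:
Apply the surveyor's formula: 2A = Σ (x_i·y_{i+1} − x_{i+1}·y_i), indices taken mod 5.
Cross-terms: -3, -5, 68, 59, 9  ⇒  Σ = 128
Area = |Σ|/2 = 64.
Hole:
Σ = (4) + (-12) + (-5) + (10) + (13) = 10
Area = |Σ|/2 = 5.
Net area = 64 − 5 = 59.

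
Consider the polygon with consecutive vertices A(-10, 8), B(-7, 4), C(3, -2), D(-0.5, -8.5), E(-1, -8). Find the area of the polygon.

50.5

Apply the surveyor's formula: 2A = Σ (x_i·y_{i+1} − x_{i+1}·y_i), indices taken mod 5.
Σ = (16) + (2) + (-26.5) + (-4.5) + (-88) = -101
Area = |Σ|/2 = 50.5.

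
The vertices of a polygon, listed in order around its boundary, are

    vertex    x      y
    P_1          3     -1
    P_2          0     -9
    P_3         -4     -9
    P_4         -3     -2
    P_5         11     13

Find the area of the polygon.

P_1→P_2: (3)(-9) − (0)(-1) = -27
P_2→P_3: (0)(-9) − (-4)(-9) = -36
P_3→P_4: (-4)(-2) − (-3)(-9) = -19
P_4→P_5: (-3)(13) − (11)(-2) = -17
P_5→P_1: (11)(-1) − (3)(13) = -50
Σ = -149
Area = |Σ|/2 = 74.5.

74.5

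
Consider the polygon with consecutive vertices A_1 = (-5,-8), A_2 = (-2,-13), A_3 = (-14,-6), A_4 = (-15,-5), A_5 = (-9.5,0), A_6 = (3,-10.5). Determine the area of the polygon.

82.625

Σ = (49) + (-170) + (-20) + (-47.5) + (99.75) + (-76.5) = -165.25
Area = |Σ|/2 = 82.625.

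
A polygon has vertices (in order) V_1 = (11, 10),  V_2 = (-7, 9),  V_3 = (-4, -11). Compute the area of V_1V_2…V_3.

181.5

Σ = (169) + (113) + (81) = 363
Area = |Σ|/2 = 181.5.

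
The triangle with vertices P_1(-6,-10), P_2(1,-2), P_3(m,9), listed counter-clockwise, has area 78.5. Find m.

-9

Write out the shoelace sum; only the two edges meeting at P_3 involve m:
2·Area = [(1·9 − m·(-2)) + (m·(-10) − (-6)·9)] + 22
       = -8·m + 85 = 157
⇒ m = -9.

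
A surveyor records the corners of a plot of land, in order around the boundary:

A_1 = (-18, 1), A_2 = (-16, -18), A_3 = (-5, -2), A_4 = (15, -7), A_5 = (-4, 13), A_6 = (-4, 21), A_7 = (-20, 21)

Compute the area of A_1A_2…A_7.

Σ = (340) + (-58) + (65) + (167) + (-32) + (336) + (358) = 1176
Area = |Σ|/2 = 588.

588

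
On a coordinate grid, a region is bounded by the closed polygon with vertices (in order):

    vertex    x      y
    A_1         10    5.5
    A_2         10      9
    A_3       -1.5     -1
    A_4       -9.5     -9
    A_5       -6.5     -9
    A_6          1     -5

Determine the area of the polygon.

Σ = (35) + (3.5) + (4) + (27) + (41.5) + (55.5) = 166.5
Area = |Σ|/2 = 83.25.

83.25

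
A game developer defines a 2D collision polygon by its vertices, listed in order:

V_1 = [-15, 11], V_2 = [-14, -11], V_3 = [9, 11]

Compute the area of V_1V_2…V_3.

Apply the shoelace (surveyor's) formula: 2A = Σ (x_i·y_{i+1} − x_{i+1}·y_i), indices taken mod 3.
Σ = (319) + (-55) + (264) = 528
Area = |Σ|/2 = 264.

264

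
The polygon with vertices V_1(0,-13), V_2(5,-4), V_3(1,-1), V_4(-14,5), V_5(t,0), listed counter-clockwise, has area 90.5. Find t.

-7

The doubled signed area Σ (x_i y_{i+1} − x_{i+1} y_i) is linear in t.
With t=0 it equals 55; the coefficient of t is -18 (from the two edges through V_5).
So -18·t + 55 = 2·90.5 = 181 ⇒ t = -7.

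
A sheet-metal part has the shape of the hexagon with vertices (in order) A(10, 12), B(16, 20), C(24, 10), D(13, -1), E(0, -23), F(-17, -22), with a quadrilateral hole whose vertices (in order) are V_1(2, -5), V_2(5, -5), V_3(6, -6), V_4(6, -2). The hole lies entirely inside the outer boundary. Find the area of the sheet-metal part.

Outer boundary:
Apply Gauss's area formula: 2A = Σ (x_i·y_{i+1} − x_{i+1}·y_i), indices taken mod 6.
Σ = (8) + (-320) + (-154) + (-299) + (-391) + (16) = -1140
Area = |Σ|/2 = 570.
Hole:
Cross-terms: 15, 0, 24, -26  ⇒  Σ = 13
Area = |Σ|/2 = 6.5.
Net area = 570 − 6.5 = 563.5.

563.5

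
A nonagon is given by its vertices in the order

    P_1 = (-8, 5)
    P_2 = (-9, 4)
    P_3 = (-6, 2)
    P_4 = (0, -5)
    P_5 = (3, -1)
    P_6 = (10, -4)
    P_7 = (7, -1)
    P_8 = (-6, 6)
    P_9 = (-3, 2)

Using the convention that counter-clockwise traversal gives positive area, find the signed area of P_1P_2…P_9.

Σ = (13) + (6) + (30) + (15) + (-2) + (18) + (36) + (6) + (1) = 123
Signed area = Σ/2 = 61.5 (positive ⇒ counter-clockwise traversal).

61.5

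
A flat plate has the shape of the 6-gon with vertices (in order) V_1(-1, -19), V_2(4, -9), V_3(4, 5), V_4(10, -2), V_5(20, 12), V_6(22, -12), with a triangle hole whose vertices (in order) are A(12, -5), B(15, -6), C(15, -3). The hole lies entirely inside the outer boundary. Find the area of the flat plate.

341

Outer boundary:
Σ = (85) + (56) + (-58) + (160) + (-504) + (-430) = -691
Area = |Σ|/2 = 345.5.
Hole:
A→B: (12)(-6) − (15)(-5) = 3
B→C: (15)(-3) − (15)(-6) = 45
C→A: (15)(-5) − (12)(-3) = -39
Σ = 9
Area = |Σ|/2 = 4.5.
Net area = 345.5 − 4.5 = 341.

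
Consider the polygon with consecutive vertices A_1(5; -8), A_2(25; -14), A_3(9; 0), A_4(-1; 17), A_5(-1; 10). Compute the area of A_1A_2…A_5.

187

Cross-terms: 130, 126, 153, 7, -42  ⇒  Σ = 374
Area = |Σ|/2 = 187.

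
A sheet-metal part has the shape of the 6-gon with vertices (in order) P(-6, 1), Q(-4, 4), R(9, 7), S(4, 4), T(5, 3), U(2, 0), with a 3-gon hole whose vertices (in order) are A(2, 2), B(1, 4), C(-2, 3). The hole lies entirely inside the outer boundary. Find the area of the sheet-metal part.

40.5

Outer boundary:
Apply the surveyor's formula: 2A = Σ (x_i·y_{i+1} − x_{i+1}·y_i), indices taken mod 6.
P→Q: (-6)(4) − (-4)(1) = -20
Q→R: (-4)(7) − (9)(4) = -64
R→S: (9)(4) − (4)(7) = 8
S→T: (4)(3) − (5)(4) = -8
T→U: (5)(0) − (2)(3) = -6
U→P: (2)(1) − (-6)(0) = 2
Σ = -88
Area = |Σ|/2 = 44.
Hole:
Apply the shoelace (surveyor's) formula: 2A = Σ (x_i·y_{i+1} − x_{i+1}·y_i), indices taken mod 3.
Cross-terms: 6, 11, -10  ⇒  Σ = 7
Area = |Σ|/2 = 3.5.
Net area = 44 − 3.5 = 40.5.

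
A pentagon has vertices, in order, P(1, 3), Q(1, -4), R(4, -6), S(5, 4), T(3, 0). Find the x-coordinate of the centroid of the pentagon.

65/23

Apply the surveyor's formula. First the cross-terms c_i = x_i·y_{i+1} − x_{i+1}·y_i:
  -7, 10, 46, -12, 9  ⇒  2A = 46, A = 23.
Then Σ (x_i + x_{i+1})·c_i = 390, so x̄ = 390 / (6·23) = 65/23.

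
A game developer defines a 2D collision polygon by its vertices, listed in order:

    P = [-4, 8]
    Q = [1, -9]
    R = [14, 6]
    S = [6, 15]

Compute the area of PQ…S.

Apply the surveyor's formula: 2A = Σ (x_i·y_{i+1} − x_{i+1}·y_i), indices taken mod 4.
Σ = (28) + (132) + (174) + (108) = 442
Area = |Σ|/2 = 221.

221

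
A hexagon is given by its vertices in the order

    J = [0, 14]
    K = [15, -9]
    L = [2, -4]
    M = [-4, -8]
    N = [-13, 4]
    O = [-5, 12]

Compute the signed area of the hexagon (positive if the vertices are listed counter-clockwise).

-305

Apply the shoelace (surveyor's) formula: 2A = Σ (x_i·y_{i+1} − x_{i+1}·y_i), indices taken mod 6.
J→K: (0)(-9) − (15)(14) = -210
K→L: (15)(-4) − (2)(-9) = -42
L→M: (2)(-8) − (-4)(-4) = -32
M→N: (-4)(4) − (-13)(-8) = -120
N→O: (-13)(12) − (-5)(4) = -136
O→J: (-5)(14) − (0)(12) = -70
Σ = -610
Signed area = Σ/2 = -305 (negative ⇒ clockwise traversal).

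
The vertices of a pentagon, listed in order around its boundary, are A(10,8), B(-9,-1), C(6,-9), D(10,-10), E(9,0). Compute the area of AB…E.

Cross-terms: 62, 87, 30, 90, 72  ⇒  Σ = 341
Area = |Σ|/2 = 170.5.

170.5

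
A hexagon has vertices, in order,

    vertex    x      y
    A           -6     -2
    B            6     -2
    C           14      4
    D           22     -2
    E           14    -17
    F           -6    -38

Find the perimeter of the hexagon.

114

|AB| = √((12)² + (0)²) = √144 = 12
|BC| = √((8)² + (6)²) = √100 = 10
|CD| = √((8)² + (-6)²) = √100 = 10
|DE| = √((-8)² + (-15)²) = √289 = 17
|EF| = √((-20)² + (-21)²) = √841 = 29
|FA| = √((0)² + (36)²) = √1296 = 36
Perimeter = 12 + 10 + 10 + 17 + 29 + 36 = 114.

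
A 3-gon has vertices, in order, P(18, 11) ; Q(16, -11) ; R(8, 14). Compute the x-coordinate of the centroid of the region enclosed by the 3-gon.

Apply the shoelace formula. First the cross-terms c_i = x_i·y_{i+1} − x_{i+1}·y_i:
  -374, 312, -164  ⇒  2A = -226, A = -113.
Then Σ (x_i + x_{i+1})·c_i = -9492, so x̄ = -9492 / (6·(-113)) = 14.

14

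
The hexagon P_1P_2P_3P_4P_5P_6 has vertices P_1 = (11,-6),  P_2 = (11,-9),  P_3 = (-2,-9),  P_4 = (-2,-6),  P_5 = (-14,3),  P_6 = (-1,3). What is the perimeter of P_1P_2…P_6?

62

|P_1P_2| = √((0)² + (-3)²) = √9 = 3
|P_2P_3| = √((-13)² + (0)²) = √169 = 13
|P_3P_4| = √((0)² + (3)²) = √9 = 3
|P_4P_5| = √((-12)² + (9)²) = √225 = 15
|P_5P_6| = √((13)² + (0)²) = √169 = 13
|P_6P_1| = √((12)² + (-9)²) = √225 = 15
Perimeter = 3 + 13 + 3 + 15 + 13 + 15 = 62.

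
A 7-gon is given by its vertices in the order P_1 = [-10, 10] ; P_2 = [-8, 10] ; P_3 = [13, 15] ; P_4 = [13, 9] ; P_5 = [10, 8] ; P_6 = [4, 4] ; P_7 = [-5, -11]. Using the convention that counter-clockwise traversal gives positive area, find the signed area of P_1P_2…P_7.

-255

Cross-terms: -20, -250, -78, 14, 8, -24, -160  ⇒  Σ = -510
Signed area = Σ/2 = -255 (negative ⇒ clockwise traversal).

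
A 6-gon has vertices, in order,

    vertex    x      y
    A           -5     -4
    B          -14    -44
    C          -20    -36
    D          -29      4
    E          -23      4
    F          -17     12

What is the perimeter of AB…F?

|AB| = √((-9)² + (-40)²) = √1681 = 41
|BC| = √((-6)² + (8)²) = √100 = 10
|CD| = √((-9)² + (40)²) = √1681 = 41
|DE| = √((6)² + (0)²) = √36 = 6
|EF| = √((6)² + (8)²) = √100 = 10
|FA| = √((12)² + (-16)²) = √400 = 20
Perimeter = 41 + 10 + 41 + 6 + 10 + 20 = 128.

128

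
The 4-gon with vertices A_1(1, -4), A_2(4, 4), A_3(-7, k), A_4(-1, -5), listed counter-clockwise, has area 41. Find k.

Write out the shoelace sum; only the two edges meeting at A_3 involve k:
2·Area = [(4·k − (-7)·4) + ((-7)·(-5) − (-1)·k)] + 29
       = 5·k + 92 = 82
⇒ k = -2.

-2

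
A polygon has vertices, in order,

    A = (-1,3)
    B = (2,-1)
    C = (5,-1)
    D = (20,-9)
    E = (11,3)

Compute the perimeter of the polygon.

|AB| = √((3)² + (-4)²) = √25 = 5
|BC| = √((3)² + (0)²) = √9 = 3
|CD| = √((15)² + (-8)²) = √289 = 17
|DE| = √((-9)² + (12)²) = √225 = 15
|EA| = √((-12)² + (0)²) = √144 = 12
Perimeter = 5 + 3 + 17 + 15 + 12 = 52.

52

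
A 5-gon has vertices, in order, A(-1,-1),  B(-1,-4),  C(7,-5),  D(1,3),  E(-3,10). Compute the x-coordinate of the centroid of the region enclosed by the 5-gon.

Apply Gauss's area formula. First the cross-terms c_i = x_i·y_{i+1} − x_{i+1}·y_i:
  3, 33, 26, 19, 13  ⇒  2A = 94, A = 47.
Then Σ (x_i + x_{i+1})·c_i = 310, so x̄ = 310 / (6·47) = 155/141.

155/141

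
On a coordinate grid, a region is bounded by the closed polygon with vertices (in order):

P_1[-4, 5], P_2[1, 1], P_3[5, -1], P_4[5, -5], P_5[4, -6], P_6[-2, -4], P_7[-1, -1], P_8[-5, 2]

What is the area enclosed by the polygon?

49.5

Apply the shoelace formula: 2A = Σ (x_i·y_{i+1} − x_{i+1}·y_i), indices taken mod 8.
P_1→P_2: (-4)(1) − (1)(5) = -9
P_2→P_3: (1)(-1) − (5)(1) = -6
P_3→P_4: (5)(-5) − (5)(-1) = -20
P_4→P_5: (5)(-6) − (4)(-5) = -10
P_5→P_6: (4)(-4) − (-2)(-6) = -28
P_6→P_7: (-2)(-1) − (-1)(-4) = -2
P_7→P_8: (-1)(2) − (-5)(-1) = -7
P_8→P_1: (-5)(5) − (-4)(2) = -17
Σ = -99
Area = |Σ|/2 = 49.5.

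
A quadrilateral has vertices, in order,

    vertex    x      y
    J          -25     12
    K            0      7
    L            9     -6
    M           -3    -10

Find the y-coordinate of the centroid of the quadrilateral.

93/79

Apply the surveyor's formula. First the cross-terms c_i = x_i·y_{i+1} − x_{i+1}·y_i:
  -175, -63, -108, -286  ⇒  2A = -632, A = -316.
Then Σ (y_i + y_{i+1})·c_i = -2232, so ȳ = -2232 / (6·(-316)) = 93/79.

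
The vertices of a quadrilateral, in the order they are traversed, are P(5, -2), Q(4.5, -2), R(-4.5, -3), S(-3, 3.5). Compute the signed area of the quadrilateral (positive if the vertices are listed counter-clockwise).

P→Q: (5)(-2) − (4.5)(-2) = -1
Q→R: (4.5)(-3) − (-4.5)(-2) = -22.5
R→S: (-4.5)(3.5) − (-3)(-3) = -24.75
S→P: (-3)(-2) − (5)(3.5) = -11.5
Σ = -59.75
Signed area = Σ/2 = -29.875 (negative ⇒ clockwise traversal).

-29.875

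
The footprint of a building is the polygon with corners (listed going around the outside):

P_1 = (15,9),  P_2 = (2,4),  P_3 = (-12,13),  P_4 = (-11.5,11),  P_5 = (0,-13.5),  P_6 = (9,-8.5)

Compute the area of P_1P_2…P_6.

309.375

Σ = (42) + (74) + (17.5) + (155.25) + (121.5) + (208.5) = 618.75
Area = |Σ|/2 = 309.375.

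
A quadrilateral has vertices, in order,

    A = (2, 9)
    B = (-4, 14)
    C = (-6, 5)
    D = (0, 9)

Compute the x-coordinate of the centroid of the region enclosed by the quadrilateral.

-20/7

Apply Gauss's area formula. First the cross-terms c_i = x_i·y_{i+1} − x_{i+1}·y_i:
  64, 64, -54, -18  ⇒  2A = 56, A = 28.
Then Σ (x_i + x_{i+1})·c_i = -480, so x̄ = -480 / (6·28) = -20/7.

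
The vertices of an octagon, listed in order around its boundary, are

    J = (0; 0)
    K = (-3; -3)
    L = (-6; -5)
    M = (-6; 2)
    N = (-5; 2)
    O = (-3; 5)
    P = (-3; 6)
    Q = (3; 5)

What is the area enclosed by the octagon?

Apply the shoelace formula: 2A = Σ (x_i·y_{i+1} − x_{i+1}·y_i), indices taken mod 8.
Cross-terms: 0, -3, -42, -2, -19, -3, -33, 0  ⇒  Σ = -102
Area = |Σ|/2 = 51.

51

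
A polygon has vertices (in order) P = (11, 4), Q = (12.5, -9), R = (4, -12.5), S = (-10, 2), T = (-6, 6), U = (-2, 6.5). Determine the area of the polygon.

Σ = (-149) + (-120.25) + (-117) + (-48) + (-27) + (-79.5) = -540.75
Area = |Σ|/2 = 270.375.

270.375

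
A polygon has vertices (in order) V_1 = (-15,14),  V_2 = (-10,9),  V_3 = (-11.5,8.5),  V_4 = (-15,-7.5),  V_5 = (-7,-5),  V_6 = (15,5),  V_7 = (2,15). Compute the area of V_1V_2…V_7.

383.875

Apply Gauss's area formula: 2A = Σ (x_i·y_{i+1} − x_{i+1}·y_i), indices taken mod 7.
Σ = (5) + (18.5) + (213.75) + (22.5) + (40) + (215) + (253) = 767.75
Area = |Σ|/2 = 383.875.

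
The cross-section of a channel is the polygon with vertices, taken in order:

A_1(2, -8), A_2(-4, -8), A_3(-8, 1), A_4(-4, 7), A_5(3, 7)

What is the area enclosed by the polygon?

Apply the shoelace (surveyor's) formula: 2A = Σ (x_i·y_{i+1} − x_{i+1}·y_i), indices taken mod 5.
Σ = (-48) + (-68) + (-52) + (-49) + (-38) = -255
Area = |Σ|/2 = 127.5.

127.5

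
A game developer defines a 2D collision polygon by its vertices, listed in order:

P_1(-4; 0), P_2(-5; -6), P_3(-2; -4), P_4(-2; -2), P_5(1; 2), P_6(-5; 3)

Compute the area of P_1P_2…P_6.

Apply Gauss's area formula: 2A = Σ (x_i·y_{i+1} − x_{i+1}·y_i), indices taken mod 6.
P_1→P_2: (-4)(-6) − (-5)(0) = 24
P_2→P_3: (-5)(-4) − (-2)(-6) = 8
P_3→P_4: (-2)(-2) − (-2)(-4) = -4
P_4→P_5: (-2)(2) − (1)(-2) = -2
P_5→P_6: (1)(3) − (-5)(2) = 13
P_6→P_1: (-5)(0) − (-4)(3) = 12
Σ = 51
Area = |Σ|/2 = 25.5.

25.5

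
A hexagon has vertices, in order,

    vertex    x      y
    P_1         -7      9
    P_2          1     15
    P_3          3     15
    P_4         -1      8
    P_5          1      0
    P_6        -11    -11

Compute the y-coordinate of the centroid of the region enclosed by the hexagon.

Apply the surveyor's formula. First the cross-terms c_i = x_i·y_{i+1} − x_{i+1}·y_i:
  -114, -30, 39, -8, -11, -176  ⇒  2A = -300, A = -150.
Then Σ (y_i + y_{i+1})·c_i = -2330, so ȳ = -2330 / (6·(-150)) = 233/90.

233/90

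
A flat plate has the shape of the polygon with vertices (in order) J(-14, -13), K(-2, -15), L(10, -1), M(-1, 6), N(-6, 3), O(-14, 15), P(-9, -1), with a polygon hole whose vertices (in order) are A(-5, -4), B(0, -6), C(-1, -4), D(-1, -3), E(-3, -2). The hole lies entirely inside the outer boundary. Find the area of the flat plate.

Outer boundary:
Apply the shoelace formula: 2A = Σ (x_i·y_{i+1} − x_{i+1}·y_i), indices taken mod 7.
Σ = (184) + (152) + (59) + (33) + (-48) + (149) + (103) = 632
Area = |Σ|/2 = 316.
Hole:
Apply Gauss's area formula: 2A = Σ (x_i·y_{i+1} − x_{i+1}·y_i), indices taken mod 5.
Σ = (30) + (-6) + (-1) + (-7) + (2) = 18
Area = |Σ|/2 = 9.
Net area = 316 − 9 = 307.

307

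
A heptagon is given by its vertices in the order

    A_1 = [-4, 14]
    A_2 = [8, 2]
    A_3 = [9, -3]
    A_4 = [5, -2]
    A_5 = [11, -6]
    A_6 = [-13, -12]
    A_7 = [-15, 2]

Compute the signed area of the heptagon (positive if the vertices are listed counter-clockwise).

-395.5

Σ = (-120) + (-42) + (-3) + (-8) + (-210) + (-206) + (-202) = -791
Signed area = Σ/2 = -395.5 (negative ⇒ clockwise traversal).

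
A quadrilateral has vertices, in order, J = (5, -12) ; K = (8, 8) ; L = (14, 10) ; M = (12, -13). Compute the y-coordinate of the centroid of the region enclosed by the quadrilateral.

Apply the shoelace (surveyor's) formula. First the cross-terms c_i = x_i·y_{i+1} − x_{i+1}·y_i:
  136, -32, -302, -79  ⇒  2A = -277, A = -138.5.
Then Σ (y_i + y_{i+1})·c_i = 1761, so ȳ = 1761 / (6·(-138.5)) = -587/277.

-587/277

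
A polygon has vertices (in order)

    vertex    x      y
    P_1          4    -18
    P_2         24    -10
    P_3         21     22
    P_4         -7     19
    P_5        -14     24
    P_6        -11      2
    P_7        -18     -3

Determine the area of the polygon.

1211

Apply the shoelace (surveyor's) formula: 2A = Σ (x_i·y_{i+1} − x_{i+1}·y_i), indices taken mod 7.
Σ = (392) + (738) + (553) + (98) + (236) + (69) + (336) = 2422
Area = |Σ|/2 = 1211.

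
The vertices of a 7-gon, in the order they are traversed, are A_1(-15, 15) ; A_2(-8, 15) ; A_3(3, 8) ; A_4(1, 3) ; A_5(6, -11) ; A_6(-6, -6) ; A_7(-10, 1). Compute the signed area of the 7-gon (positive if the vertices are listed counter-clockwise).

A_1→A_2: (-15)(15) − (-8)(15) = -105
A_2→A_3: (-8)(8) − (3)(15) = -109
A_3→A_4: (3)(3) − (1)(8) = 1
A_4→A_5: (1)(-11) − (6)(3) = -29
A_5→A_6: (6)(-6) − (-6)(-11) = -102
A_6→A_7: (-6)(1) − (-10)(-6) = -66
A_7→A_1: (-10)(15) − (-15)(1) = -135
Σ = -545
Signed area = Σ/2 = -272.5 (negative ⇒ clockwise traversal).

-272.5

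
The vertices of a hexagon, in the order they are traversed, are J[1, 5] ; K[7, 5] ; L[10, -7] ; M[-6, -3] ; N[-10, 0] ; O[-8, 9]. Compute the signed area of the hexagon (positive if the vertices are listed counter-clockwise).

-185

J→K: (1)(5) − (7)(5) = -30
K→L: (7)(-7) − (10)(5) = -99
L→M: (10)(-3) − (-6)(-7) = -72
M→N: (-6)(0) − (-10)(-3) = -30
N→O: (-10)(9) − (-8)(0) = -90
O→J: (-8)(5) − (1)(9) = -49
Σ = -370
Signed area = Σ/2 = -185 (negative ⇒ clockwise traversal).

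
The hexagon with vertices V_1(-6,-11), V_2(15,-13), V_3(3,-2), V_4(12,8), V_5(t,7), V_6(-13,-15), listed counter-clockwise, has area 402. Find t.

Write out the shoelace sum; only the two edges meeting at V_5 involve t:
2·Area = [(12·7 − t·8) + (t·(-15) − (-13)·7)] + 353
       = -23·t + 528 = 804
⇒ t = -12.

-12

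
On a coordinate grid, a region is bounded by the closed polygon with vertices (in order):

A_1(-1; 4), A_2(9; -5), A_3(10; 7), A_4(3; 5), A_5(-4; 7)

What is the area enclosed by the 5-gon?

71.5

Apply Gauss's area formula: 2A = Σ (x_i·y_{i+1} − x_{i+1}·y_i), indices taken mod 5.
Cross-terms: -31, 113, 29, 41, -9  ⇒  Σ = 143
Area = |Σ|/2 = 71.5.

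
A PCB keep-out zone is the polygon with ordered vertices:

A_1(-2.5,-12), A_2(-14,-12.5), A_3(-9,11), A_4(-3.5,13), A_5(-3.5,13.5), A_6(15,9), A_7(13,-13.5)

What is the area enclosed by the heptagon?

613.375

Apply the shoelace (surveyor's) formula: 2A = Σ (x_i·y_{i+1} − x_{i+1}·y_i), indices taken mod 7.
Cross-terms: -136.75, -266.5, -78.5, -1.75, -234, -319.5, -189.75  ⇒  Σ = -1226.75
Area = |Σ|/2 = 613.375.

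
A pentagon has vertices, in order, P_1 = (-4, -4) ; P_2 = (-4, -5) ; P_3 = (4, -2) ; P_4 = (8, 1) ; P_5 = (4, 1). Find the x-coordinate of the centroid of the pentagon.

64/33

Apply the shoelace formula. First the cross-terms c_i = x_i·y_{i+1} − x_{i+1}·y_i:
  4, 28, 20, 4, -12  ⇒  2A = 44, A = 22.
Then Σ (x_i + x_{i+1})·c_i = 256, so x̄ = 256 / (6·22) = 64/33.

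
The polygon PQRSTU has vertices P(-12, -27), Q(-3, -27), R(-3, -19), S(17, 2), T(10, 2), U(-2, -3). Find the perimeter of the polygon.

92

|PQ| = √((9)² + (0)²) = √81 = 9
|QR| = √((0)² + (8)²) = √64 = 8
|RS| = √((20)² + (21)²) = √841 = 29
|ST| = √((-7)² + (0)²) = √49 = 7
|TU| = √((-12)² + (-5)²) = √169 = 13
|UP| = √((-10)² + (-24)²) = √676 = 26
Perimeter = 9 + 8 + 29 + 7 + 13 + 26 = 92.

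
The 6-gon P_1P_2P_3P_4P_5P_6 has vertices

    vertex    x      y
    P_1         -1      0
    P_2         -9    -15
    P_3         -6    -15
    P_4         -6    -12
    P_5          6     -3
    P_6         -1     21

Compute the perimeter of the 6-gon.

84

|P_1P_2| = √((-8)² + (-15)²) = √289 = 17
|P_2P_3| = √((3)² + (0)²) = √9 = 3
|P_3P_4| = √((0)² + (3)²) = √9 = 3
|P_4P_5| = √((12)² + (9)²) = √225 = 15
|P_5P_6| = √((-7)² + (24)²) = √625 = 25
|P_6P_1| = √((0)² + (-21)²) = √441 = 21
Perimeter = 17 + 3 + 3 + 15 + 25 + 21 = 84.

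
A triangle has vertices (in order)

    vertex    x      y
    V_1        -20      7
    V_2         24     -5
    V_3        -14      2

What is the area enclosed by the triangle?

74

Apply the surveyor's formula: 2A = Σ (x_i·y_{i+1} − x_{i+1}·y_i), indices taken mod 3.
Σ = (-68) + (-22) + (-58) = -148
Area = |Σ|/2 = 74.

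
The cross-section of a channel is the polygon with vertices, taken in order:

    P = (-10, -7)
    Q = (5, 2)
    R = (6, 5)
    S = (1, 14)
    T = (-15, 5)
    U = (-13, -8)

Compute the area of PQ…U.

Apply Gauss's area formula: 2A = Σ (x_i·y_{i+1} − x_{i+1}·y_i), indices taken mod 6.
Σ = (15) + (13) + (79) + (215) + (185) + (11) = 518
Area = |Σ|/2 = 259.

259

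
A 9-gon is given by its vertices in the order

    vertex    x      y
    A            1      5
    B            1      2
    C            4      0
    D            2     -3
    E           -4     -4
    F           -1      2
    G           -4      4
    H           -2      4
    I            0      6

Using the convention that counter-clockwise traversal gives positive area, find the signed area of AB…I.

Σ = (-3) + (-8) + (-12) + (-20) + (-12) + (4) + (-8) + (-12) + (-6) = -77
Signed area = Σ/2 = -38.5 (negative ⇒ clockwise traversal).

-38.5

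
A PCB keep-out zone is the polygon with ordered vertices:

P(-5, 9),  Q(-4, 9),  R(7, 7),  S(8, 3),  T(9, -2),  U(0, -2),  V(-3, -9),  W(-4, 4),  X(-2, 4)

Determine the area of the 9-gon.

128

Cross-terms: -9, -91, -35, -43, -18, -6, -48, -8, 2  ⇒  Σ = -256
Area = |Σ|/2 = 128.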